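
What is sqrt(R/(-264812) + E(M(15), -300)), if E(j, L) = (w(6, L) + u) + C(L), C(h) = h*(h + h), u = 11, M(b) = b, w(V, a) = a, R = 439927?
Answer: sqrt(3150547106179215)/132406 ≈ 423.92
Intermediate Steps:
C(h) = 2*h**2 (C(h) = h*(2*h) = 2*h**2)
E(j, L) = 11 + L + 2*L**2 (E(j, L) = (L + 11) + 2*L**2 = (11 + L) + 2*L**2 = 11 + L + 2*L**2)
sqrt(R/(-264812) + E(M(15), -300)) = sqrt(439927/(-264812) + (11 - 300 + 2*(-300)**2)) = sqrt(439927*(-1/264812) + (11 - 300 + 2*90000)) = sqrt(-439927/264812 + (11 - 300 + 180000)) = sqrt(-439927/264812 + 179711) = sqrt(47589189405/264812) = sqrt(3150547106179215)/132406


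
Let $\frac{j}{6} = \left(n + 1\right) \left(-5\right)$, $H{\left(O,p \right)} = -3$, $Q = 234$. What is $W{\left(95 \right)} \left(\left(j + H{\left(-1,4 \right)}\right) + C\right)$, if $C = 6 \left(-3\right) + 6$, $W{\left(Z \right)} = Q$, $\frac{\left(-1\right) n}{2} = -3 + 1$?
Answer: $-38610$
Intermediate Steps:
$n = 4$ ($n = - 2 \left(-3 + 1\right) = \left(-2\right) \left(-2\right) = 4$)
$W{\left(Z \right)} = 234$
$j = -150$ ($j = 6 \left(4 + 1\right) \left(-5\right) = 6 \cdot 5 \left(-5\right) = 6 \left(-25\right) = -150$)
$C = -12$ ($C = -18 + 6 = -12$)
$W{\left(95 \right)} \left(\left(j + H{\left(-1,4 \right)}\right) + C\right) = 234 \left(\left(-150 - 3\right) - 12\right) = 234 \left(-153 - 12\right) = 234 \left(-165\right) = -38610$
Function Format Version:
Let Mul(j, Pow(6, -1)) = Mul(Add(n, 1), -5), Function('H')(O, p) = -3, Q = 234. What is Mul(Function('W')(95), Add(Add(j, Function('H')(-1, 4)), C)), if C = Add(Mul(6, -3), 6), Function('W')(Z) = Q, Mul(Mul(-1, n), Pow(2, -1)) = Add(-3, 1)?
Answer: -38610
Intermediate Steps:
n = 4 (n = Mul(-2, Add(-3, 1)) = Mul(-2, -2) = 4)
Function('W')(Z) = 234
j = -150 (j = Mul(6, Mul(Add(4, 1), -5)) = Mul(6, Mul(5, -5)) = Mul(6, -25) = -150)
C = -12 (C = Add(-18, 6) = -12)
Mul(Function('W')(95), Add(Add(j, Function('H')(-1, 4)), C)) = Mul(234, Add(Add(-150, -3), -12)) = Mul(234, Add(-153, -12)) = Mul(234, -165) = -38610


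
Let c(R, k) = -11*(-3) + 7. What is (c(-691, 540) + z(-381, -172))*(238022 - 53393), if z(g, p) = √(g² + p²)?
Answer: 7385160 + 184629*√174745 ≈ 8.4565e+7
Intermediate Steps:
c(R, k) = 40 (c(R, k) = 33 + 7 = 40)
(c(-691, 540) + z(-381, -172))*(238022 - 53393) = (40 + √((-381)² + (-172)²))*(238022 - 53393) = (40 + √(145161 + 29584))*184629 = (40 + √174745)*184629 = 7385160 + 184629*√174745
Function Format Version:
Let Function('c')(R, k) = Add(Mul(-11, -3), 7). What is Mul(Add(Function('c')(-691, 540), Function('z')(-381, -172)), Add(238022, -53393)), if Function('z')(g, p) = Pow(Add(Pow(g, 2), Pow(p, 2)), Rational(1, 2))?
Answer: Add(7385160, Mul(184629, Pow(174745, Rational(1, 2)))) ≈ 8.4565e+7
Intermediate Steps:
Function('c')(R, k) = 40 (Function('c')(R, k) = Add(33, 7) = 40)
Mul(Add(Function('c')(-691, 540), Function('z')(-381, -172)), Add(238022, -53393)) = Mul(Add(40, Pow(Add(Pow(-381, 2), Pow(-172, 2)), Rational(1, 2))), Add(238022, -53393)) = Mul(Add(40, Pow(Add(145161, 29584), Rational(1, 2))), 184629) = Mul(Add(40, Pow(174745, Rational(1, 2))), 184629) = Add(7385160, Mul(184629, Pow(174745, Rational(1, 2))))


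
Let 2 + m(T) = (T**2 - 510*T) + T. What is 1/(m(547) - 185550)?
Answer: -1/164766 ≈ -6.0692e-6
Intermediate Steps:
m(T) = -2 + T**2 - 509*T (m(T) = -2 + ((T**2 - 510*T) + T) = -2 + (T**2 - 509*T) = -2 + T**2 - 509*T)
1/(m(547) - 185550) = 1/((-2 + 547**2 - 509*547) - 185550) = 1/((-2 + 299209 - 278423) - 185550) = 1/(20784 - 185550) = 1/(-164766) = -1/164766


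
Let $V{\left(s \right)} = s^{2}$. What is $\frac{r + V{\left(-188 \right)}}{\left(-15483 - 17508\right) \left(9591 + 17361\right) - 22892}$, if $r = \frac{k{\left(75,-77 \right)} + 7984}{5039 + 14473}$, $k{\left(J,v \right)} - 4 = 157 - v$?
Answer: $- \frac{344820175}{8674999336944} \approx -3.9749 \cdot 10^{-5}$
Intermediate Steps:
$k{\left(J,v \right)} = 161 - v$ ($k{\left(J,v \right)} = 4 - \left(-157 + v\right) = 161 - v$)
$r = \frac{4111}{9756}$ ($r = \frac{\left(161 - -77\right) + 7984}{5039 + 14473} = \frac{\left(161 + 77\right) + 7984}{19512} = \left(238 + 7984\right) \frac{1}{19512} = 8222 \cdot \frac{1}{19512} = \frac{4111}{9756} \approx 0.42138$)
$\frac{r + V{\left(-188 \right)}}{\left(-15483 - 17508\right) \left(9591 + 17361\right) - 22892} = \frac{\frac{4111}{9756} + \left(-188\right)^{2}}{\left(-15483 - 17508\right) \left(9591 + 17361\right) - 22892} = \frac{\frac{4111}{9756} + 35344}{\left(-32991\right) 26952 - 22892} = \frac{344820175}{9756 \left(-889173432 - 22892\right)} = \frac{344820175}{9756 \left(-889196324\right)} = \frac{344820175}{9756} \left(- \frac{1}{889196324}\right) = - \frac{344820175}{8674999336944}$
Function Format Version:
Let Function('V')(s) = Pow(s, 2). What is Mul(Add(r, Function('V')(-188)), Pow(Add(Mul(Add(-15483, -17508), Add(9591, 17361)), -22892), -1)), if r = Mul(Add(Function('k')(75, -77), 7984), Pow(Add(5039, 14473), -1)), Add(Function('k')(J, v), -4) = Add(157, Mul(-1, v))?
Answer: Rational(-344820175, 8674999336944) ≈ -3.9749e-5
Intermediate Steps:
Function('k')(J, v) = Add(161, Mul(-1, v)) (Function('k')(J, v) = Add(4, Add(157, Mul(-1, v))) = Add(161, Mul(-1, v)))
r = Rational(4111, 9756) (r = Mul(Add(Add(161, Mul(-1, -77)), 7984), Pow(Add(5039, 14473), -1)) = Mul(Add(Add(161, 77), 7984), Pow(19512, -1)) = Mul(Add(238, 7984), Rational(1, 19512)) = Mul(8222, Rational(1, 19512)) = Rational(4111, 9756) ≈ 0.42138)
Mul(Add(r, Function('V')(-188)), Pow(Add(Mul(Add(-15483, -17508), Add(9591, 17361)), -22892), -1)) = Mul(Add(Rational(4111, 9756), Pow(-188, 2)), Pow(Add(Mul(Add(-15483, -17508), Add(9591, 17361)), -22892), -1)) = Mul(Add(Rational(4111, 9756), 35344), Pow(Add(Mul(-32991, 26952), -22892), -1)) = Mul(Rational(344820175, 9756), Pow(Add(-889173432, -22892), -1)) = Mul(Rational(344820175, 9756), Pow(-889196324, -1)) = Mul(Rational(344820175, 9756), Rational(-1, 889196324)) = Rational(-344820175, 8674999336944)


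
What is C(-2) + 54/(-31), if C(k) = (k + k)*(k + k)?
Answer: 442/31 ≈ 14.258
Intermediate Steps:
C(k) = 4*k² (C(k) = (2*k)*(2*k) = 4*k²)
C(-2) + 54/(-31) = 4*(-2)² + 54/(-31) = 4*4 - 1/31*54 = 16 - 54/31 = 442/31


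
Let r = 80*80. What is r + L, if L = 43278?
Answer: 49678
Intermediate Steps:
r = 6400
r + L = 6400 + 43278 = 49678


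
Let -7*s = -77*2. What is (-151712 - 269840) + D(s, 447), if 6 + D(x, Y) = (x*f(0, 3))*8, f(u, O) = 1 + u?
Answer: -421382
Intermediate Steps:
s = 22 (s = -(-11)*2 = -⅐*(-154) = 22)
D(x, Y) = -6 + 8*x (D(x, Y) = -6 + (x*(1 + 0))*8 = -6 + (x*1)*8 = -6 + x*8 = -6 + 8*x)
(-151712 - 269840) + D(s, 447) = (-151712 - 269840) + (-6 + 8*22) = -421552 + (-6 + 176) = -421552 + 170 = -421382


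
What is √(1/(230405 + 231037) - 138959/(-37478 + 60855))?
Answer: 7*I*√14116058863168056666/10787129634 ≈ 2.4381*I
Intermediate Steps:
√(1/(230405 + 231037) - 138959/(-37478 + 60855)) = √(1/461442 - 138959/23377) = √(-64121495501/10787129634) = 7*I*√14116058863168056666/10787129634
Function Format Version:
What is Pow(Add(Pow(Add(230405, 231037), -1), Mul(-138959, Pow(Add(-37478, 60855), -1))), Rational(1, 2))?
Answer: Mul(Rational(7, 10787129634), I, Pow(14116058863168056666, Rational(1, 2))) ≈ Mul(2.4381, I)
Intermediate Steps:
Pow(Add(Pow(Add(230405, 231037), -1), Mul(-138959, Pow(Add(-37478, 60855), -1))), Rational(1, 2)) = Pow(Add(Pow(461442, -1), Mul(-138959, Pow(23377, -1))), Rational(1, 2)) = Pow(Add(Rational(1, 461442), Mul(-138959, Rational(1, 23377))), Rational(1, 2)) = Pow(Add(Rational(1, 461442), Rational(-138959, 23377)), Rational(1, 2)) = Pow(Rational(-64121495501, 10787129634), Rational(1, 2)) = Mul(Rational(7, 10787129634), I, Pow(14116058863168056666, Rational(1, 2)))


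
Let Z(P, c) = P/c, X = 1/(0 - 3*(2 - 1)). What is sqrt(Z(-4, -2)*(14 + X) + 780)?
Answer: sqrt(7266)/3 ≈ 28.414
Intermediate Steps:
X = -1/3 (X = 1/(0 - 3*1) = 1/(0 - 3) = 1/(-3) = -1/3 ≈ -0.33333)
sqrt(Z(-4, -2)*(14 + X) + 780) = sqrt((-4/(-2))*(14 - 1/3) + 780) = sqrt(-4*(-1/2)*(41/3) + 780) = sqrt(2*(41/3) + 780) = sqrt(82/3 + 780) = sqrt(2422/3) = sqrt(7266)/3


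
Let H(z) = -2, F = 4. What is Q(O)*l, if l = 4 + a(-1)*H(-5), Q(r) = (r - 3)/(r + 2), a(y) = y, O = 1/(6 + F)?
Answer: -58/7 ≈ -8.2857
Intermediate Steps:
O = ⅒ (O = 1/(6 + 4) = 1/10 = ⅒ ≈ 0.10000)
Q(r) = (-3 + r)/(2 + r)
l = 6 (l = 4 - 1*(-2) = 4 + 2 = 6)
Q(O)*l = ((-3 + ⅒)/(2 + ⅒))*6 = (-29/10/(21/10))*6 = ((10/21)*(-29/10))*6 = -29/21*6 = -58/7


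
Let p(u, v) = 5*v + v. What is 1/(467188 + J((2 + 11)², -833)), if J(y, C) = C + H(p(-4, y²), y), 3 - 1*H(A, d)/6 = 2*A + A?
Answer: -1/2618215 ≈ -3.8194e-7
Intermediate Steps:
p(u, v) = 6*v
H(A, d) = 18 - 18*A (H(A, d) = 18 - 6*(2*A + A) = 18 - 18*A)
J(y, C) = 18 + C - 108*y² (J(y, C) = C + (18 - 108*y²) = 18 + C - 108*y²)
1/(467188 + J((2 + 11)², -833)) = 1/(467188 + (18 - 833 - 108*(2 + 11)⁴)) = 1/(467188 + (18 - 833 - 108*(13²)²)) = 1/(467188 + (18 - 833 - 108*169²)) = 1/(467188 + (18 - 833 - 108*28561)) = 1/(467188 + (18 - 833 - 3084588)) = 1/(467188 - 3085403) = 1/(-2618215) = -1/2618215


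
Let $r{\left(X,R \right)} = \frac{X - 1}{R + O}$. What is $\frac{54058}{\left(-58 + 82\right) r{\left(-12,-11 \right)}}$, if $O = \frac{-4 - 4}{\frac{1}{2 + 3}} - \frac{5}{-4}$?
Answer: $\frac{5378771}{624} \approx 8619.8$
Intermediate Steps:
$O = - \frac{155}{4}$ ($O = \frac{-4 - 4}{\frac{1}{5}} - - \frac{5}{4} = - 8 \frac{1}{\frac{1}{5}} + \frac{5}{4} = \left(-8\right) 5 + \frac{5}{4} = -40 + \frac{5}{4} = - \frac{155}{4} \approx -38.75$)
$r{\left(X,R \right)} = \frac{-1 + X}{- \frac{155}{4} + R}$ ($r{\left(X,R \right)} = \frac{X - 1}{R - \frac{155}{4}} = \frac{-1 + X}{- \frac{155}{4} + R}$)
$\frac{54058}{\left(-58 + 82\right) r{\left(-12,-11 \right)}} = \frac{54058}{\left(-58 + 82\right) \frac{4 \left(-1 - 12\right)}{-155 + 4 \left(-11\right)}} = \frac{54058}{24 \cdot 4 \frac{1}{-155 - 44} \left(-13\right)} = \frac{54058}{24 \cdot 4 \frac{1}{-199} \left(-13\right)} = \frac{54058}{24 \cdot 4 \left(- \frac{1}{199}\right) \left(-13\right)} = \frac{54058}{24 \cdot \frac{52}{199}} = \frac{54058}{\frac{1248}{199}} = 54058 \cdot \frac{199}{1248} = \frac{5378771}{624}$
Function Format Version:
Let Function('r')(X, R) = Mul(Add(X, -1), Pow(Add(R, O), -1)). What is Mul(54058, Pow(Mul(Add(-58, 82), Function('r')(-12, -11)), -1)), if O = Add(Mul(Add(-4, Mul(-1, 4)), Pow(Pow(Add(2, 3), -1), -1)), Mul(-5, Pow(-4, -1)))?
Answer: Rational(5378771, 624) ≈ 8619.8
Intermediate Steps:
O = Rational(-155, 4) (O = Add(Mul(Add(-4, -4), Pow(Pow(5, -1), -1)), Mul(-5, Rational(-1, 4))) = Add(Mul(-8, Pow(Rational(1, 5), -1)), Rational(5, 4)) = Add(Mul(-8, 5), Rational(5, 4)) = Add(-40, Rational(5, 4)) = Rational(-155, 4) ≈ -38.750)
Function('r')(X, R) = Mul(Pow(Add(Rational(-155, 4), R), -1), Add(-1, X)) (Function('r')(X, R) = Mul(Add(X, -1), Pow(Add(R, Rational(-155, 4)), -1)) = Mul(Add(-1, X), Pow(Add(Rational(-155, 4), R), -1)) = Mul(Pow(Add(Rational(-155, 4), R), -1), Add(-1, X)))
Mul(54058, Pow(Mul(Add(-58, 82), Function('r')(-12, -11)), -1)) = Mul(54058, Pow(Mul(Add(-58, 82), Mul(4, Pow(Add(-155, Mul(4, -11)), -1), Add(-1, -12))), -1)) = Mul(54058, Pow(Mul(24, Mul(4, Pow(Add(-155, -44), -1), -13)), -1)) = Mul(54058, Pow(Mul(24, Mul(4, Pow(-199, -1), -13)), -1)) = Mul(54058, Pow(Mul(24, Mul(4, Rational(-1, 199), -13)), -1)) = Mul(54058, Pow(Mul(24, Rational(52, 199)), -1)) = Mul(54058, Pow(Rational(1248, 199), -1)) = Mul(54058, Rational(199, 1248)) = Rational(5378771, 624)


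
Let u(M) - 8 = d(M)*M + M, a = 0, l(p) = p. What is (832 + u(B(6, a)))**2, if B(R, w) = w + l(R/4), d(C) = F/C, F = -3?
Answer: 2812329/4 ≈ 7.0308e+5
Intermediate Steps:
d(C) = -3/C
B(R, w) = w + R/4
u(M) = 5 + M (u(M) = 8 + ((-3/M)*M + M) = 8 + (-3 + M) = 5 + M)
(832 + u(B(6, a)))**2 = (832 + (5 + (0 + (1/4)*6)))**2 = (832 + (5 + (0 + 3/2)))**2 = (832 + (5 + 3/2))**2 = (832 + 13/2)**2 = (1677/2)**2 = 2812329/4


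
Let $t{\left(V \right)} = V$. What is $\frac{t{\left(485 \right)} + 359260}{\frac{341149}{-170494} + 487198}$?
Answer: $\frac{20444788010}{27687998221} \approx 0.7384$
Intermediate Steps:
$\frac{t{\left(485 \right)} + 359260}{\frac{341149}{-170494} + 487198} = \frac{485 + 359260}{\frac{341149}{-170494} + 487198} = \frac{359745}{341149 \left(- \frac{1}{170494}\right) + 487198} = \frac{359745}{- \frac{341149}{170494} + 487198} = \frac{359745}{\frac{83063994663}{170494}} = 359745 \cdot \frac{170494}{83063994663} = \frac{20444788010}{27687998221}$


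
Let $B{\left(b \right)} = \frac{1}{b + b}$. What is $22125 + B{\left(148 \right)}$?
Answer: $\frac{6549001}{296} \approx 22125.0$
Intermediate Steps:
$B{\left(b \right)} = \frac{1}{2 b}$
$22125 + B{\left(148 \right)} = 22125 + \frac{1}{2 \cdot 148} = 22125 + \frac{1}{2} \cdot \frac{1}{148} = 22125 + \frac{1}{296} = \frac{6549001}{296}$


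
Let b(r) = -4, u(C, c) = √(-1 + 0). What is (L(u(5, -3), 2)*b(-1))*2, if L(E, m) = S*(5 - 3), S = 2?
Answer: -32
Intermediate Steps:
u(C, c) = I (u(C, c) = √(-1) = I)
L(E, m) = 4 (L(E, m) = 2*(5 - 3) = 2*2 = 4)
(L(u(5, -3), 2)*b(-1))*2 = (4*(-4))*2 = -16*2 = -32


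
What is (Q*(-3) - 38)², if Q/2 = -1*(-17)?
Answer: 19600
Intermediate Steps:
Q = 34 (Q = 2*(-1*(-17)) = 2*17 = 34)
(Q*(-3) - 38)² = (34*(-3) - 38)² = (-102 - 38)² = (-140)² = 19600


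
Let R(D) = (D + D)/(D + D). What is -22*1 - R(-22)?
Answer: -23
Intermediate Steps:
R(D) = 1 (R(D) = (2*D)/((2*D)) = (2*D)*(1/(2*D)) = 1)
-22*1 - R(-22) = -22*1 - 1*1 = -22 - 1 = -23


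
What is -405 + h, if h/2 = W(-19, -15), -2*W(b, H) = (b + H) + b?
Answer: -352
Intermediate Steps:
W(b, H) = -b - H/2 (W(b, H) = -((b + H) + b)/2 = -((H + b) + b)/2 = -(H + 2*b)/2 = -b - H/2)
h = 53 (h = 2*(-1*(-19) - ½*(-15)) = 2*(19 + 15/2) = 2*(53/2) = 53)
-405 + h = -405 + 53 = -352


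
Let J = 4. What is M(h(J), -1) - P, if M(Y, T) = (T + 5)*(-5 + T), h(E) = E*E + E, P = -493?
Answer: 469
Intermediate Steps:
h(E) = E + E² (h(E) = E² + E = E + E²)
M(Y, T) = (-5 + T)*(5 + T) (M(Y, T) = (5 + T)*(-5 + T) = (-5 + T)*(5 + T))
M(h(J), -1) - P = (-25 + (-1)²) - 1*(-493) = (-25 + 1) + 493 = -24 + 493 = 469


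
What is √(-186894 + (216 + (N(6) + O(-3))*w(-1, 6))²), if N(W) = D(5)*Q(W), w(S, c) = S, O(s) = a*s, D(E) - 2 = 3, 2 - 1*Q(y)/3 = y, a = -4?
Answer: 3*I*√13022 ≈ 342.34*I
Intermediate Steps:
Q(y) = 6 - 3*y
D(E) = 5 (D(E) = 2 + 3 = 5)
O(s) = -4*s
N(W) = 30 - 15*W (N(W) = 5*(6 - 3*W) = 30 - 15*W)
√(-186894 + (216 + (N(6) + O(-3))*w(-1, 6))²) = √(-186894 + (216 + ((30 - 15*6) - 4*(-3))*(-1))²) = √(-186894 + (216 + ((30 - 90) + 12)*(-1))²) = √(-186894 + (216 + (-60 + 12)*(-1))²) = √(-186894 + (216 - 48*(-1))²) = √(-186894 + (216 + 48)²) = √(-186894 + 264²) = √(-186894 + 69696) = √(-117198) = 3*I*√13022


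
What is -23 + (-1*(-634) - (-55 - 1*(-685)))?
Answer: -19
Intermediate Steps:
-23 + (-1*(-634) - (-55 - 1*(-685))) = -23 + (634 - (-55 + 685)) = -23 + (634 - 1*630) = -23 + (634 - 630) = -23 + 4 = -19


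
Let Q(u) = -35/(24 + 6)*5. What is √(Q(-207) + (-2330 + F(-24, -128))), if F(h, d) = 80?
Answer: I*√81210/6 ≈ 47.496*I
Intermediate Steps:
Q(u) = -35/6 (Q(u) = -35/30*5 = -35*1/30*5 = -7/6*5 = -35/6)
√(Q(-207) + (-2330 + F(-24, -128))) = √(-35/6 + (-2330 + 80)) = √(-35/6 - 2250) = √(-13535/6) = I*√81210/6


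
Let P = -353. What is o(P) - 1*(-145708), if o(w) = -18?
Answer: 145690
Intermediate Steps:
o(P) - 1*(-145708) = -18 - 1*(-145708) = -18 + 145708 = 145690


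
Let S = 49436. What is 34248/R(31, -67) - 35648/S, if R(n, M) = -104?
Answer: -53024735/160667 ≈ -330.03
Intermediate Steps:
34248/R(31, -67) - 35648/S = 34248/(-104) - 35648/49436 = 34248*(-1/104) - 35648*1/49436 = -4281/13 - 8912/12359 = -53024735/160667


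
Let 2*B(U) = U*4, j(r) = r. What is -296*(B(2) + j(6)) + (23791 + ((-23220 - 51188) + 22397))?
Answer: -31180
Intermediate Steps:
B(U) = 2*U (B(U) = (U*4)/2 = (4*U)/2 = 2*U)
-296*(B(2) + j(6)) + (23791 + ((-23220 - 51188) + 22397)) = -296*(2*2 + 6) + (23791 + ((-23220 - 51188) + 22397)) = -296*(4 + 6) + (23791 + (-74408 + 22397)) = -296*10 + (23791 - 52011) = -2960 - 28220 = -31180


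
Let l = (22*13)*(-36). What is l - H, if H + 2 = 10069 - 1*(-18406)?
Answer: -38769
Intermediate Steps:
l = -10296 (l = 286*(-36) = -10296)
H = 28473 (H = -2 + (10069 - 1*(-18406)) = -2 + (10069 + 18406) = -2 + 28475 = 28473)
l - H = -10296 - 1*28473 = -10296 - 28473 = -38769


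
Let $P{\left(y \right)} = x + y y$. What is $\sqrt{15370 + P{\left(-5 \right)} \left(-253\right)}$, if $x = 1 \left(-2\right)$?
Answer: $\sqrt{9551} \approx 97.729$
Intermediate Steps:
$x = -2$
$P{\left(y \right)} = -2 + y^{2}$ ($P{\left(y \right)} = -2 + y y = -2 + y^{2}$)
$\sqrt{15370 + P{\left(-5 \right)} \left(-253\right)} = \sqrt{15370 + \left(-2 + \left(-5\right)^{2}\right) \left(-253\right)} = \sqrt{15370 + \left(-2 + 25\right) \left(-253\right)} = \sqrt{15370 + 23 \left(-253\right)} = \sqrt{15370 - 5819} = \sqrt{9551}$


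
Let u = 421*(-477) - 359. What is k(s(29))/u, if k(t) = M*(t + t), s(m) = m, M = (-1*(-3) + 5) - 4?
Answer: -29/25147 ≈ -0.0011532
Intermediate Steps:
M = 4 (M = (3 + 5) - 4 = 8 - 4 = 4)
u = -201176 (u = -200817 - 359 = -201176)
k(t) = 8*t (k(t) = 4*(t + t) = 4*(2*t) = 8*t)
k(s(29))/u = (8*29)/(-201176) = 232*(-1/201176) = -29/25147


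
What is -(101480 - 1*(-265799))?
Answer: -367279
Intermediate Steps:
-(101480 - 1*(-265799)) = -(101480 + 265799) = -1*367279 = -367279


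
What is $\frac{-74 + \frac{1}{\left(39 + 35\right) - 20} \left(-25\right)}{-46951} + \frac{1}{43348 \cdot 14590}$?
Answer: $\frac{1271536604537}{801738921275640} \approx 0.001586$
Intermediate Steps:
$\frac{-74 + \frac{1}{\left(39 + 35\right) - 20} \left(-25\right)}{-46951} + \frac{1}{43348 \cdot 14590} = \left(-74 + \frac{1}{74 - 20} \left(-25\right)\right) \left(- \frac{1}{46951}\right) + \frac{1}{43348} \cdot \frac{1}{14590} = \left(-74 + \frac{1}{54} \left(-25\right)\right) \left(- \frac{1}{46951}\right) + \frac{1}{632447320} = \left(-74 - \frac{25}{54}\right) \left(- \frac{1}{46951}\right) + \frac{1}{632447320} = \left(- \frac{4021}{54}\right) \left(- \frac{1}{46951}\right) + \frac{1}{632447320} = \frac{4021}{2535354} + \frac{1}{632447320} = \frac{1271536604537}{801738921275640}$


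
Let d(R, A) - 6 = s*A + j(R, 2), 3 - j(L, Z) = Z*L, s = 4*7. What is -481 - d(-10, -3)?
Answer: -426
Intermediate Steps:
s = 28
j(L, Z) = 3 - L*Z (j(L, Z) = 3 - Z*L = 3 - L*Z)
d(R, A) = 9 - 2*R + 28*A (d(R, A) = 6 + (28*A + (3 - 1*R*2)) = 6 + (28*A + (3 - 2*R)) = 6 + (3 - 2*R + 28*A) = 9 - 2*R + 28*A)
-481 - d(-10, -3) = -481 - (9 - 2*(-10) + 28*(-3)) = -481 - (9 + 20 - 84) = -481 - 1*(-55) = -481 + 55 = -426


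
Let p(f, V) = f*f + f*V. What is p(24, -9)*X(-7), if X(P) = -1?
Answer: -360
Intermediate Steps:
p(f, V) = f² + V*f
p(24, -9)*X(-7) = (24*(-9 + 24))*(-1) = (24*15)*(-1) = 360*(-1) = -360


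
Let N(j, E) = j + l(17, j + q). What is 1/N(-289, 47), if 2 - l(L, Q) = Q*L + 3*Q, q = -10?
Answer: 1/5693 ≈ 0.00017565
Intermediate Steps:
l(L, Q) = 2 - 3*Q - L*Q (l(L, Q) = 2 - (Q*L + 3*Q) = 2 - (L*Q + 3*Q) = 2 - (3*Q + L*Q) = 2 + (-3*Q - L*Q) = 2 - 3*Q - L*Q)
N(j, E) = 202 - 19*j (N(j, E) = j + (2 - 3*(j - 10) - 1*17*(j - 10)) = j + (2 - 3*(-10 + j) - 1*17*(-10 + j)) = j + (2 + (30 - 3*j) + (170 - 17*j)) = j + (202 - 20*j) = 202 - 19*j)
1/N(-289, 47) = 1/(202 - 19*(-289)) = 1/(202 + 5491) = 1/5693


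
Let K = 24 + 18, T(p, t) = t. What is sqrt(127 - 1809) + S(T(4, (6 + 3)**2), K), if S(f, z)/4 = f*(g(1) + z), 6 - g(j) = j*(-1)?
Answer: 15876 + 29*I*sqrt(2) ≈ 15876.0 + 41.012*I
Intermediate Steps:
g(j) = 6 + j (g(j) = 6 - j*(-1) = 6 - (-1)*j = 6 + j)
K = 42
S(f, z) = 4*f*(7 + z) (S(f, z) = 4*(f*((6 + 1) + z)) = 4*(f*(7 + z)) = 4*f*(7 + z))
sqrt(127 - 1809) + S(T(4, (6 + 3)**2), K) = sqrt(127 - 1809) + 4*(6 + 3)**2*(7 + 42) = sqrt(-1682) + 4*9**2*49 = 29*I*sqrt(2) + 4*81*49 = 29*I*sqrt(2) + 15876 = 15876 + 29*I*sqrt(2)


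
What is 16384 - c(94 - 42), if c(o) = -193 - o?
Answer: 16629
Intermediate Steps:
16384 - c(94 - 42) = 16384 - (-193 - (94 - 42)) = 16384 - (-193 - 1*52) = 16384 - (-193 - 52) = 16384 - 1*(-245) = 16384 + 245 = 16629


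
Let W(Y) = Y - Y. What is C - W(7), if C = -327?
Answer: -327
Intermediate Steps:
W(Y) = 0
C - W(7) = -327 - 1*0 = -327 + 0 = -327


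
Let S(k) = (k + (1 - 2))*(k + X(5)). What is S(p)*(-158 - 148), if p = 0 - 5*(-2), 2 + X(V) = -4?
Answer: -11016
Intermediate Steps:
X(V) = -6 (X(V) = -2 - 4 = -6)
p = 10 (p = 0 + 10 = 10)
S(k) = (-1 + k)*(-6 + k) (S(k) = (k + (1 - 2))*(k - 6) = (k - 1)*(-6 + k) = (-1 + k)*(-6 + k))
S(p)*(-158 - 148) = (6 + 10² - 7*10)*(-158 - 148) = (6 + 100 - 70)*(-306) = 36*(-306) = -11016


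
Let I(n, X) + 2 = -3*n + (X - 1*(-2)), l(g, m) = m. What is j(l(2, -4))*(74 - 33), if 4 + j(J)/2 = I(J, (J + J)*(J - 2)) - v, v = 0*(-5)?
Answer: 4592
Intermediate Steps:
v = 0
I(n, X) = X - 3*n (I(n, X) = -2 + (-3*n + (X - 1*(-2))) = -2 + (-3*n + (X + 2)) = -2 + (-3*n + (2 + X)) = -2 + (2 + X - 3*n) = X - 3*n)
j(J) = -8 - 6*J + 4*J*(-2 + J) (j(J) = -8 + 2*(((J + J)*(J - 2) - 3*J) - 1*0) = -8 + 2*(((2*J)*(-2 + J) - 3*J) + 0) = -8 + 2*((2*J*(-2 + J) - 3*J) + 0) = -8 + 2*((-3*J + 2*J*(-2 + J)) + 0) = -8 + 2*(-3*J + 2*J*(-2 + J)) = -8 + (-6*J + 4*J*(-2 + J)) = -8 - 6*J + 4*J*(-2 + J))
j(l(2, -4))*(74 - 33) = (-8 - 14*(-4) + 4*(-4)²)*(74 - 33) = (-8 + 56 + 4*16)*41 = (-8 + 56 + 64)*41 = 112*41 = 4592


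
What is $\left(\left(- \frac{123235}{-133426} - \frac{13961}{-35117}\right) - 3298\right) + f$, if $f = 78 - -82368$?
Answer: $\frac{370855794006497}{4685520842} \approx 79149.0$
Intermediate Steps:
$f = 82446$ ($f = 78 + 82368 = 82446$)
$\left(\left(- \frac{123235}{-133426} - \frac{13961}{-35117}\right) - 3298\right) + f = \left(\left(- \frac{123235}{-133426} - \frac{13961}{-35117}\right) - 3298\right) + 82446 = \left(\left(\left(-123235\right) \left(- \frac{1}{133426}\right) - - \frac{13961}{35117}\right) - 3298\right) + 82446 = \left(\left(\frac{123235}{133426} + \frac{13961}{35117}\right) - 3298\right) + 82446 = \left(\frac{6190403881}{4685520842} - 3298\right) + 82446 = - \frac{15446657333035}{4685520842} + 82446 = \frac{370855794006497}{4685520842}$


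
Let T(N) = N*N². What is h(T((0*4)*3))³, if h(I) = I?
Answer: 0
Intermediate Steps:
T(N) = N³
h(T((0*4)*3))³ = (((0*4)*3)³)³ = ((0*3)³)³ = (0³)³ = 0³ = 0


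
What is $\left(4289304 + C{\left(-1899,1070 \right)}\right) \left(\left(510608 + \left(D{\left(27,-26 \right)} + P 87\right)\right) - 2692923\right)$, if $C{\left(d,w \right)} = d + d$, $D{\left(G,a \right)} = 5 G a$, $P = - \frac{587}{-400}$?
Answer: $- \frac{1873363802237043}{200} \approx -9.3668 \cdot 10^{12}$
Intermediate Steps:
$P = \frac{587}{400}$ ($P = \left(-587\right) \left(- \frac{1}{400}\right) = \frac{587}{400} \approx 1.4675$)
$D{\left(G,a \right)} = 5 G a$
$C{\left(d,w \right)} = 2 d$
$\left(4289304 + C{\left(-1899,1070 \right)}\right) \left(\left(510608 + \left(D{\left(27,-26 \right)} + P 87\right)\right) - 2692923\right) = \left(4289304 + 2 \left(-1899\right)\right) \left(\left(510608 + \left(5 \cdot 27 \left(-26\right) + \frac{587}{400} \cdot 87\right)\right) - 2692923\right) = \left(4289304 - 3798\right) \left(\left(510608 + \left(-3510 + \frac{51069}{400}\right)\right) - 2692923\right) = 4285506 \left(\left(510608 - \frac{1352931}{400}\right) - 2692923\right) = 4285506 \left(\frac{202890269}{400} - 2692923\right) = 4285506 \left(- \frac{874278931}{400}\right) = - \frac{1873363802237043}{200}$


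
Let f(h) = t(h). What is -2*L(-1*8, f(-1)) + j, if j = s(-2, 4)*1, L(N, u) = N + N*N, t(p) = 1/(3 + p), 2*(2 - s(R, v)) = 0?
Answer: -110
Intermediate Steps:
s(R, v) = 2 (s(R, v) = 2 - 1/2*0 = 2 + 0 = 2)
f(h) = 1/(3 + h)
L(N, u) = N + N**2
j = 2 (j = 2*1 = 2)
-2*L(-1*8, f(-1)) + j = -2*(-1*8)*(1 - 1*8) + 2 = -(-16)*(1 - 8) + 2 = -(-16)*(-7) + 2 = -2*56 + 2 = -112 + 2 = -110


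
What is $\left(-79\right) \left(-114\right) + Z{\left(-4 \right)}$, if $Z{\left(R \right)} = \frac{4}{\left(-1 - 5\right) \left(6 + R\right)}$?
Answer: $\frac{27017}{3} \approx 9005.7$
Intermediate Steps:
$Z{\left(R \right)} = \frac{4}{-36 - 6 R}$ ($Z{\left(R \right)} = \frac{4}{\left(-6\right) \left(6 + R\right)} = \frac{4}{-36 - 6 R}$)
$\left(-79\right) \left(-114\right) + Z{\left(-4 \right)} = \left(-79\right) \left(-114\right) - \frac{2}{18 + 3 \left(-4\right)} = 9006 - \frac{2}{18 - 12} = 9006 - \frac{2}{6} = 9006 - \frac{1}{3} = \frac{27017}{3}$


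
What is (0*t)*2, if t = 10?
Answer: 0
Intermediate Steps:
(0*t)*2 = (0*10)*2 = 0*2 = 0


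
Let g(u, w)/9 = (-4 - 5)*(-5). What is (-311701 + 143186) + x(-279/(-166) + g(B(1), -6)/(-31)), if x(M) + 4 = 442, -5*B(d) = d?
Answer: -168077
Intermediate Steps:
B(d) = -d/5
g(u, w) = 405 (g(u, w) = 9*((-4 - 5)*(-5)) = 9*(-9*(-5)) = 9*45 = 405)
x(M) = 438 (x(M) = -4 + 442 = 438)
(-311701 + 143186) + x(-279/(-166) + g(B(1), -6)/(-31)) = (-311701 + 143186) + 438 = -168515 + 438 = -168077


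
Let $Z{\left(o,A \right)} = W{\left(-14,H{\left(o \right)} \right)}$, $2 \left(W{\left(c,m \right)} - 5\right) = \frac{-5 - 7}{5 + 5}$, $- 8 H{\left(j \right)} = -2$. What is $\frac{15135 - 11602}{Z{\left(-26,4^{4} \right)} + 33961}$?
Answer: $\frac{17665}{169827} \approx 0.10402$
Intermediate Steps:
$H{\left(j \right)} = \frac{1}{4}$ ($H{\left(j \right)} = \left(- \frac{1}{8}\right) \left(-2\right) = \frac{1}{4}$)
$W{\left(c,m \right)} = \frac{22}{5}$ ($W{\left(c,m \right)} = 5 + \frac{\left(-5 - 7\right) \frac{1}{5 + 5}}{2} = 5 + \frac{\left(-12\right) \frac{1}{10}}{2} = 5 + \frac{1}{2} \left(- \frac{6}{5}\right) = 5 - \frac{3}{5} = \frac{22}{5}$)
$Z{\left(o,A \right)} = \frac{22}{5}$
$\frac{15135 - 11602}{Z{\left(-26,4^{4} \right)} + 33961} = \frac{15135 - 11602}{\frac{22}{5} + 33961} = \frac{3533}{\frac{169827}{5}} = 3533 \cdot \frac{5}{169827} = \frac{17665}{169827}$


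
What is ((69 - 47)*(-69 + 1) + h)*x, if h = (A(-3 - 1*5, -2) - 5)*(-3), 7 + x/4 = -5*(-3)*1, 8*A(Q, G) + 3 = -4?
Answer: -47308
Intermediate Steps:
A(Q, G) = -7/8 (A(Q, G) = -3/8 + (⅛)*(-4) = -3/8 - ½ = -7/8)
x = 32 (x = -28 + 4*(-5*(-3)*1) = -28 + 4*(15*1) = -28 + 4*15 = -28 + 60 = 32)
h = 141/8 (h = (-7/8 - 5)*(-3) = -47/8*(-3) = 141/8 ≈ 17.625)
((69 - 47)*(-69 + 1) + h)*x = ((69 - 47)*(-69 + 1) + 141/8)*32 = (22*(-68) + 141/8)*32 = (-1496 + 141/8)*32 = -11827/8*32 = -47308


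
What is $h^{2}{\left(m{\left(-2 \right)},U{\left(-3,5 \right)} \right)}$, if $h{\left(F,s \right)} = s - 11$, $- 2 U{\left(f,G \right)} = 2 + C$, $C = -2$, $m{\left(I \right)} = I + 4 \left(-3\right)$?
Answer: $121$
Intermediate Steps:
$m{\left(I \right)} = -12 + I$ ($m{\left(I \right)} = I - 12 = -12 + I$)
$U{\left(f,G \right)} = 0$ ($U{\left(f,G \right)} = - \frac{2 - 2}{2} = \left(- \frac{1}{2}\right) 0 = 0$)
$h{\left(F,s \right)} = -11 + s$
$h^{2}{\left(m{\left(-2 \right)},U{\left(-3,5 \right)} \right)} = \left(-11 + 0\right)^{2} = \left(-11\right)^{2} = 121$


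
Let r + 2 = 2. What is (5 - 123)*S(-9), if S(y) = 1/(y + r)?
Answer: 118/9 ≈ 13.111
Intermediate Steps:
r = 0 (r = -2 + 2 = 0)
S(y) = 1/y (S(y) = 1/(y + 0) = 1/y)
(5 - 123)*S(-9) = (5 - 123)/(-9) = -118*(-1/9) = 118/9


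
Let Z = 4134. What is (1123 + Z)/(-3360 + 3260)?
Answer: -5257/100 ≈ -52.570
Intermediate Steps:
(1123 + Z)/(-3360 + 3260) = (1123 + 4134)/(-3360 + 3260) = 5257/(-100) = 5257*(-1/100) = -5257/100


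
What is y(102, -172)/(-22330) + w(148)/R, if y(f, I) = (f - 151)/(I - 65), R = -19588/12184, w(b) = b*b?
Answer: -50442007125799/3702278910 ≈ -13625.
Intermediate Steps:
w(b) = b²
R = -4897/3046 (R = -19588*1/12184 = -4897/3046 ≈ -1.6077)
y(f, I) = (-151 + f)/(-65 + I)
y(102, -172)/(-22330) + w(148)/R = ((-151 + 102)/(-65 - 172))/(-22330) + 148²/(-4897/3046) = (-49/(-237))*(-1/22330) + 21904*(-3046/4897) = -1/237*(-49)*(-1/22330) - 66719584/4897 = (49/237)*(-1/22330) - 66719584/4897 = -7/756030 - 66719584/4897 = -50442007125799/3702278910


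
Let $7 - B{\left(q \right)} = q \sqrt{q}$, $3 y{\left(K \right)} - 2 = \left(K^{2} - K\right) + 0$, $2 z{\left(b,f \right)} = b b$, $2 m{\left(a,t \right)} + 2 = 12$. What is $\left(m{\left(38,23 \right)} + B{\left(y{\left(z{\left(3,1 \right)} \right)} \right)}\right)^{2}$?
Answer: $\frac{606743}{1728} - \frac{71 \sqrt{213}}{3} \approx 5.7208$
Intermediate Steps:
$m{\left(a,t \right)} = 5$ ($m{\left(a,t \right)} = -1 + \frac{1}{2} \cdot 12 = -1 + 6 = 5$)
$z{\left(b,f \right)} = \frac{b^{2}}{2}$ ($z{\left(b,f \right)} = \frac{b b}{2} = \frac{b^{2}}{2}$)
$y{\left(K \right)} = \frac{2}{3} - \frac{K}{3} + \frac{K^{2}}{3}$ ($y{\left(K \right)} = \frac{2}{3} + \frac{\left(K^{2} - K\right) + 0}{3} = \frac{2}{3} + \frac{K^{2} - K}{3} = \frac{2}{3} + \left(- \frac{K}{3} + \frac{K^{2}}{3}\right) = \frac{2}{3} - \frac{K}{3} + \frac{K^{2}}{3}$)
$B{\left(q \right)} = 7 - q^{\frac{3}{2}}$ ($B{\left(q \right)} = 7 - q \sqrt{q} = 7 - q^{\frac{3}{2}}$)
$\left(m{\left(38,23 \right)} + B{\left(y{\left(z{\left(3,1 \right)} \right)} \right)}\right)^{2} = \left(5 + \left(7 - \left(\frac{2}{3} - \frac{\frac{1}{2} \cdot 3^{2}}{3} + \frac{\left(\frac{3^{2}}{2}\right)^{2}}{3}\right)^{\frac{3}{2}}\right)\right)^{2} = \left(5 + \left(7 - \left(\frac{2}{3} - \frac{\frac{1}{2} \cdot 9}{3} + \frac{\left(\frac{1}{2} \cdot 9\right)^{2}}{3}\right)^{\frac{3}{2}}\right)\right)^{2} = \left(5 + \left(7 - \left(\frac{2}{3} - \frac{3}{2} + \frac{\left(\frac{9}{2}\right)^{2}}{3}\right)^{\frac{3}{2}}\right)\right)^{2} = \left(5 + \left(7 - \left(\frac{2}{3} - \frac{3}{2} + \frac{1}{3} \cdot \frac{81}{4}\right)^{\frac{3}{2}}\right)\right)^{2} = \left(5 + \left(7 - \left(\frac{2}{3} - \frac{3}{2} + \frac{27}{4}\right)^{\frac{3}{2}}\right)\right)^{2} = \left(5 + \left(7 - \left(\frac{71}{12}\right)^{\frac{3}{2}}\right)\right)^{2} = \left(5 + \left(7 - \frac{71 \sqrt{213}}{72}\right)\right)^{2} = \left(12 - \frac{71 \sqrt{213}}{72}\right)^{2}$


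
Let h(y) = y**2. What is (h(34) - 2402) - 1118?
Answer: -2364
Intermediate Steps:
(h(34) - 2402) - 1118 = (34**2 - 2402) - 1118 = (1156 - 2402) - 1118 = -1246 - 1118 = -2364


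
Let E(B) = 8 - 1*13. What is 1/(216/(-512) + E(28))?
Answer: -64/347 ≈ -0.18444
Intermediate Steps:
E(B) = -5 (E(B) = 8 - 13 = -5)
1/(216/(-512) + E(28)) = 1/(216/(-512) - 5) = 1/(216*(-1/512) - 5) = 1/(-27/64 - 5) = 1/(-347/64) = -64/347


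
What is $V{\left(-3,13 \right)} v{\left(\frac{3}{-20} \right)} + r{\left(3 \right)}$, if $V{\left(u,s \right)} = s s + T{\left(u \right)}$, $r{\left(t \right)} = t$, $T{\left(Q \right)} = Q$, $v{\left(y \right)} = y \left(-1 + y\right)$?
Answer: $\frac{6327}{200} \approx 31.635$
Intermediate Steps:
$V{\left(u,s \right)} = u + s^{2}$ ($V{\left(u,s \right)} = s s + u = s^{2} + u = u + s^{2}$)
$V{\left(-3,13 \right)} v{\left(\frac{3}{-20} \right)} + r{\left(3 \right)} = \left(-3 + 13^{2}\right) \frac{3}{-20} \left(-1 + \frac{3}{-20}\right) + 3 = \left(-3 + 169\right) 3 \left(- \frac{1}{20}\right) \left(-1 + 3 \left(- \frac{1}{20}\right)\right) + 3 = 166 \left(- \frac{3 \left(-1 - \frac{3}{20}\right)}{20}\right) + 3 = 166 \left(\left(- \frac{3}{20}\right) \left(- \frac{23}{20}\right)\right) + 3 = 166 \cdot \frac{69}{400} + 3 = \frac{5727}{200} + 3 = \frac{6327}{200}$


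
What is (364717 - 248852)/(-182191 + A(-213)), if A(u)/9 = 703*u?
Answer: -115865/1529842 ≈ -0.075737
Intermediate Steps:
A(u) = 6327*u (A(u) = 9*(703*u) = 6327*u)
(364717 - 248852)/(-182191 + A(-213)) = (364717 - 248852)/(-182191 + 6327*(-213)) = 115865/(-182191 - 1347651) = 115865/(-1529842) = 115865*(-1/1529842) = -115865/1529842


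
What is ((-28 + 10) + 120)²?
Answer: 10404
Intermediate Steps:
((-28 + 10) + 120)² = (-18 + 120)² = 102² = 10404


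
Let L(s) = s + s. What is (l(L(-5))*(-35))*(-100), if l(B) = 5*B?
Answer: -175000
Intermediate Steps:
L(s) = 2*s
(l(L(-5))*(-35))*(-100) = ((5*(2*(-5)))*(-35))*(-100) = ((5*(-10))*(-35))*(-100) = -50*(-35)*(-100) = 1750*(-100) = -175000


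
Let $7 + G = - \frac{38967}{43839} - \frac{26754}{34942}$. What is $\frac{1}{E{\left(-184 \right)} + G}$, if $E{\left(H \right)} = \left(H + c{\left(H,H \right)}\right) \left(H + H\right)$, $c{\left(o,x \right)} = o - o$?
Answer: $\frac{255303723}{17284916156795} \approx 1.477 \cdot 10^{-5}$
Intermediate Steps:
$c{\left(o,x \right)} = 0$
$E{\left(H \right)} = 2 H^{2}$ ($E{\left(H \right)} = \left(H + 0\right) \left(H + H\right) = H 2 H = 2 H^{2}$)
$G = - \frac{2209534981}{255303723}$ ($G = -7 - \left(\frac{12989}{14613} + \frac{13377}{17471}\right) = -7 - \frac{422408920}{255303723} = - \frac{2209534981}{255303723} \approx -8.6545$)
$\frac{1}{E{\left(-184 \right)} + G} = \frac{1}{2 \left(-184\right)^{2} - \frac{2209534981}{255303723}} = \frac{1}{2 \cdot 33856 - \frac{2209534981}{255303723}} = \frac{1}{67712 - \frac{2209534981}{255303723}} = \frac{1}{\frac{17284916156795}{255303723}} = \frac{255303723}{17284916156795}$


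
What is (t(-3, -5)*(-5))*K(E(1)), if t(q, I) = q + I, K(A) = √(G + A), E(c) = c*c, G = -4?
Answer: 40*I*√3 ≈ 69.282*I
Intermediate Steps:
E(c) = c²
K(A) = √(-4 + A)
t(q, I) = I + q
(t(-3, -5)*(-5))*K(E(1)) = ((-5 - 3)*(-5))*√(-4 + 1²) = (-8*(-5))*√(-4 + 1) = 40*√(-3) = 40*(I*√3) = 40*I*√3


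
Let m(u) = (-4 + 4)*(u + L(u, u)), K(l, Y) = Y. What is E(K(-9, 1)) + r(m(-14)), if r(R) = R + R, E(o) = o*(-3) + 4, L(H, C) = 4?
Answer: 1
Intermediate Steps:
E(o) = 4 - 3*o (E(o) = -3*o + 4 = 4 - 3*o)
m(u) = 0 (m(u) = (-4 + 4)*(u + 4) = 0*(4 + u) = 0)
r(R) = 2*R
E(K(-9, 1)) + r(m(-14)) = (4 - 3*1) + 2*0 = (4 - 3) + 0 = 1 + 0 = 1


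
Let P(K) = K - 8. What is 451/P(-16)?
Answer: -451/24 ≈ -18.792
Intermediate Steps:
P(K) = -8 + K
451/P(-16) = 451/(-8 - 16) = 451/(-24) = 451*(-1/24) = -451/24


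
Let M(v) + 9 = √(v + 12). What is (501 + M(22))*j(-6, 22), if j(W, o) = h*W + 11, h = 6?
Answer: -12300 - 25*√34 ≈ -12446.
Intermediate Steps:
M(v) = -9 + √(12 + v) (M(v) = -9 + √(v + 12) = -9 + √(12 + v))
j(W, o) = 11 + 6*W (j(W, o) = 6*W + 11 = 11 + 6*W)
(501 + M(22))*j(-6, 22) = (501 + (-9 + √(12 + 22)))*(11 + 6*(-6)) = (501 + (-9 + √34))*(11 - 36) = (492 + √34)*(-25) = -12300 - 25*√34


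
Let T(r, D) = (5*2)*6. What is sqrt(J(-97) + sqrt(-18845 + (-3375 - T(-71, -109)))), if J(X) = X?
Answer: sqrt(-97 + 2*I*sqrt(5570)) ≈ 6.3645 + 11.726*I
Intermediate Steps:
T(r, D) = 60 (T(r, D) = 10*6 = 60)
sqrt(J(-97) + sqrt(-18845 + (-3375 - T(-71, -109)))) = sqrt(-97 + sqrt(-18845 + (-3375 - 1*60))) = sqrt(-97 + sqrt(-18845 + (-3375 - 60))) = sqrt(-97 + sqrt(-18845 - 3435)) = sqrt(-97 + sqrt(-22280)) = sqrt(-97 + 2*I*sqrt(5570))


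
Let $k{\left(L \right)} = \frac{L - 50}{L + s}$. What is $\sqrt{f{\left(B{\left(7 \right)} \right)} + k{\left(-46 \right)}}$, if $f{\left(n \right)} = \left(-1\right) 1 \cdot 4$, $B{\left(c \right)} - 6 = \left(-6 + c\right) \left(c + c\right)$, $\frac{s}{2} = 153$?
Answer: $\frac{2 i \sqrt{4615}}{65} \approx 2.0903 i$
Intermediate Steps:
$s = 306$ ($s = 2 \cdot 153 = 306$)
$B{\left(c \right)} = 6 + 2 c \left(-6 + c\right)$ ($B{\left(c \right)} = 6 + \left(-6 + c\right) \left(c + c\right) = 6 + \left(-6 + c\right) 2 c = 6 + 2 c \left(-6 + c\right)$)
$k{\left(L \right)} = \frac{-50 + L}{306 + L}$ ($k{\left(L \right)} = \frac{L - 50}{L + 306} = \frac{-50 + L}{306 + L}$)
$f{\left(n \right)} = -4$ ($f{\left(n \right)} = \left(-1\right) 4 = -4$)
$\sqrt{f{\left(B{\left(7 \right)} \right)} + k{\left(-46 \right)}} = \sqrt{-4 + \frac{-50 - 46}{306 - 46}} = \sqrt{-4 + \frac{1}{260} \left(-96\right)} = \sqrt{-4 - \frac{24}{65}} = \sqrt{- \frac{284}{65}} = \frac{2 i \sqrt{4615}}{65}$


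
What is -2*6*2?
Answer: -24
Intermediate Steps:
-2*6*2 = -12*2 = -24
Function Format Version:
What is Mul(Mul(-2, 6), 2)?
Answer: -24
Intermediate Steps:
Mul(Mul(-2, 6), 2) = Mul(-12, 2) = -24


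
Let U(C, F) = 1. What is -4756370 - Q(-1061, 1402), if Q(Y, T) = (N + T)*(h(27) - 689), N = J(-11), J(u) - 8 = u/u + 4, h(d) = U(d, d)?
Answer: -3782850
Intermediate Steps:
h(d) = 1
J(u) = 13 (J(u) = 8 + (u/u + 4) = 8 + (1 + 4) = 8 + 5 = 13)
N = 13
Q(Y, T) = -8944 - 688*T (Q(Y, T) = (13 + T)*(1 - 689) = (13 + T)*(-688) = -8944 - 688*T)
-4756370 - Q(-1061, 1402) = -4756370 - (-8944 - 688*1402) = -4756370 - (-8944 - 964576) = -4756370 - 1*(-973520) = -4756370 + 973520 = -3782850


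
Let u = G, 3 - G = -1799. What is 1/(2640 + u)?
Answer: 1/4442 ≈ 0.00022512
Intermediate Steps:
G = 1802 (G = 3 - 1*(-1799) = 3 + 1799 = 1802)
u = 1802
1/(2640 + u) = 1/(2640 + 1802) = 1/4442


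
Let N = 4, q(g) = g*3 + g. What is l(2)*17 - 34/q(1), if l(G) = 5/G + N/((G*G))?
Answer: 51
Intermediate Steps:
q(g) = 4*g (q(g) = 3*g + g = 4*g)
l(G) = 4/G**2 + 5/G (l(G) = 5/G + 4/((G*G)) = 5/G + 4/(G**2) = 5/G + 4/G**2 = 4/G**2 + 5/G)
l(2)*17 - 34/q(1) = ((4 + 5*2)/2**2)*17 - 34/(4*1) = ((4 + 10)/4)*17 - 34/4 = ((1/4)*14)*17 - 34*1/4 = (7/2)*17 - 17/2 = 119/2 - 17/2 = 51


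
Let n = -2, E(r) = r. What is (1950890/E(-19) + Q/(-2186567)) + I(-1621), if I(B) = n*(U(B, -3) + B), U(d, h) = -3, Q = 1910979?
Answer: -4130850580527/41544773 ≈ -99431.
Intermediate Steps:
I(B) = 6 - 2*B (I(B) = -2*(-3 + B) = 6 - 2*B)
(1950890/E(-19) + Q/(-2186567)) + I(-1621) = (1950890/(-19) + 1910979/(-2186567)) + (6 - 2*(-1621)) = (1950890*(-1/19) + 1910979*(-1/2186567)) + (6 + 3242) = (-1950890/19 - 1910979/2186567) + 3248 = -4265788003231/41544773 + 3248 = -4130850580527/41544773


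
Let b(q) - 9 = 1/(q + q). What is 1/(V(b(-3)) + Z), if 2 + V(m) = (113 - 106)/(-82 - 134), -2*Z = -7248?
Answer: 216/782345 ≈ 0.00027609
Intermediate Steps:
Z = 3624 (Z = -½*(-7248) = 3624)
b(q) = 9 + 1/(2*q) (b(q) = 9 + 1/(q + q) = 9 + 1/(2*q))
V(m) = -439/216 (V(m) = -2 + (113 - 106)/(-82 - 134) = -2 + 7/(-216) = -2 + 7*(-1/216) = -2 - 7/216 = -439/216)
1/(V(b(-3)) + Z) = 1/(-439/216 + 3624) = 1/(782345/216) = 216/782345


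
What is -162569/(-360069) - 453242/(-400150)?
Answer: 114125189524/72040805175 ≈ 1.5842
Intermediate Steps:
-162569/(-360069) - 453242/(-400150) = -162569*(-1/360069) - 453242*(-1/400150) = 162569/360069 + 226621/200075 = 114125189524/72040805175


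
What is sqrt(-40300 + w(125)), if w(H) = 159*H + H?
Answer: 10*I*sqrt(203) ≈ 142.48*I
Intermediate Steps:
w(H) = 160*H
sqrt(-40300 + w(125)) = sqrt(-40300 + 160*125) = sqrt(-40300 + 20000) = sqrt(-20300) = 10*I*sqrt(203)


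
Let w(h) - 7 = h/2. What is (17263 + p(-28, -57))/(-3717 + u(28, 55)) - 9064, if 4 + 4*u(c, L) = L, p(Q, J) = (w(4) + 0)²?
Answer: -134370664/14817 ≈ -9068.7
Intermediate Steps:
w(h) = 7 + h/2
p(Q, J) = 81 (p(Q, J) = ((7 + (½)*4) + 0)² = ((7 + 2) + 0)² = (9 + 0)² = 9² = 81)
u(c, L) = -1 + L/4
(17263 + p(-28, -57))/(-3717 + u(28, 55)) - 9064 = (17263 + 81)/(-3717 + (-1 + (¼)*55)) - 9064 = 17344/(-3717 + (-1 + 55/4)) - 9064 = 17344/(-3717 + 51/4) - 9064 = 17344/(-14817/4) - 9064 = 17344*(-4/14817) - 9064 = -69376/14817 - 9064 = -134370664/14817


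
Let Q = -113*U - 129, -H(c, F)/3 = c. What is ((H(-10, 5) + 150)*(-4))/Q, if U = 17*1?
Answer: 72/205 ≈ 0.35122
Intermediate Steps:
U = 17
H(c, F) = -3*c
Q = -2050 (Q = -113*17 - 129 = -1921 - 129 = -2050)
((H(-10, 5) + 150)*(-4))/Q = ((-3*(-10) + 150)*(-4))/(-2050) = ((30 + 150)*(-4))*(-1/2050) = (180*(-4))*(-1/2050) = -720*(-1/2050) = 72/205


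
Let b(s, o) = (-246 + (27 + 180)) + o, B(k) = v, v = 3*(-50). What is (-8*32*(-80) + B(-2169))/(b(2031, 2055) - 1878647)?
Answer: -20330/1876631 ≈ -0.010833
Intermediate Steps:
v = -150
B(k) = -150
b(s, o) = -39 + o (b(s, o) = (-246 + 207) + o = -39 + o)
(-8*32*(-80) + B(-2169))/(b(2031, 2055) - 1878647) = (-8*32*(-80) - 150)/((-39 + 2055) - 1878647) = (-256*(-80) - 150)/(2016 - 1878647) = (20480 - 150)/(-1876631) = 20330*(-1/1876631) = -20330/1876631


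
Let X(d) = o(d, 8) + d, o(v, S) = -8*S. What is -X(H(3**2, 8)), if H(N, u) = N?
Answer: 55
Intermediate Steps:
X(d) = -64 + d (X(d) = -8*8 + d = -64 + d)
-X(H(3**2, 8)) = -(-64 + 3**2) = -(-64 + 9) = -1*(-55) = 55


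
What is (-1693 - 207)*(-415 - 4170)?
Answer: 8711500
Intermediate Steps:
(-1693 - 207)*(-415 - 4170) = -1900*(-4585) = 8711500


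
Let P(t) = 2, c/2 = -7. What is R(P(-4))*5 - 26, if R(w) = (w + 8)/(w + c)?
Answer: -181/6 ≈ -30.167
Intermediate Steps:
c = -14 (c = 2*(-7) = -14)
R(w) = (8 + w)/(-14 + w) (R(w) = (w + 8)/(w - 14) = (8 + w)/(-14 + w))
R(P(-4))*5 - 26 = ((8 + 2)/(-14 + 2))*5 - 26 = (10/(-12))*5 - 26 = -1/12*10*5 - 26 = -⅚*5 - 26 = -25/6 - 26 = -181/6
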